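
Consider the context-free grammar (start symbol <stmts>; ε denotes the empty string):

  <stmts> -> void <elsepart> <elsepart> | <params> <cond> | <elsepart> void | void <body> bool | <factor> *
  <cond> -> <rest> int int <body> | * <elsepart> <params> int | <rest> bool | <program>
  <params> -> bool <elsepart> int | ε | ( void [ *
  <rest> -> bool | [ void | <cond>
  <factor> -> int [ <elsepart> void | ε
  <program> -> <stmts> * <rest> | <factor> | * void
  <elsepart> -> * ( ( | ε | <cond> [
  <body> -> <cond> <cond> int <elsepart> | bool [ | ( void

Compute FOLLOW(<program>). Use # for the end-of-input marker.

In <cond> -> <program>: <program> is at the end, add FOLLOW(<cond>) = { #, (, *, [, bool, int, void }.
Union: FOLLOW(<program>) = { #, (, *, [, bool, int, void }.

{ #, (, *, [, bool, int, void }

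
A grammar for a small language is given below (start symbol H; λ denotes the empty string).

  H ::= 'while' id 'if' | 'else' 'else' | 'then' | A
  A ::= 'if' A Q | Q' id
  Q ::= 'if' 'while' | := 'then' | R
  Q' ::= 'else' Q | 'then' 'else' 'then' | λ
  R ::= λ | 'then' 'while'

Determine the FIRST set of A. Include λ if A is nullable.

{ 'else', 'if', 'then', id }

A ::= 'if' A Q contributes {'if'}.
From A ::= Q' id: Q' nullable, take FIRST(Q') ∪ {id} = { 'else', 'then', id }.
Union: FIRST(A) = { 'else', 'if', 'then', id }.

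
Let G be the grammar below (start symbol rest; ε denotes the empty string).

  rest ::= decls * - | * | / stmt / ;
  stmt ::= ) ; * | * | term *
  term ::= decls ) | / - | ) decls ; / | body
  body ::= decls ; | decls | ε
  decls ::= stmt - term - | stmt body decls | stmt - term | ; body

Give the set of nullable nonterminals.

Directly nullable (have an ε-production): body.
term ::= body with every symbol nullable, so term is nullable.
No other nonterminal has a production whose RHS symbols are all nullable.

{ body, term }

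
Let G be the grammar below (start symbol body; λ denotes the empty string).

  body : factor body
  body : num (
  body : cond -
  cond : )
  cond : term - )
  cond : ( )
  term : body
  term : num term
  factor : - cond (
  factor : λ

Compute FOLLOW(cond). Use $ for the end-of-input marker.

{ (, - }

In body : cond -: add FIRST(-) = { - }.
In factor : - cond (: add FIRST(() = { ( }.
Union: FOLLOW(cond) = { (, - }.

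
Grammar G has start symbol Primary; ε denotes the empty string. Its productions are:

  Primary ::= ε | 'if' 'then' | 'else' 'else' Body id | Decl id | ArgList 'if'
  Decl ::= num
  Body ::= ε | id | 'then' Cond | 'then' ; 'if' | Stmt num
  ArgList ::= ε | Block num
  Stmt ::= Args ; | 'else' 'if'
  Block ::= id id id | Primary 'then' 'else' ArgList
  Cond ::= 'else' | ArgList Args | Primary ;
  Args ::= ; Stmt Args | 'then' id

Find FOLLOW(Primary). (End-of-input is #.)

Primary is the start symbol, so # ∈ FOLLOW(Primary).
In Block ::= Primary 'then' 'else' ArgList: add FIRST('then' 'else' ArgList) = { 'then' }.
In Cond ::= Primary ;: add FIRST(;) = { ; }.
Union: FOLLOW(Primary) = { #, 'then', ; }.

{ #, 'then', ; }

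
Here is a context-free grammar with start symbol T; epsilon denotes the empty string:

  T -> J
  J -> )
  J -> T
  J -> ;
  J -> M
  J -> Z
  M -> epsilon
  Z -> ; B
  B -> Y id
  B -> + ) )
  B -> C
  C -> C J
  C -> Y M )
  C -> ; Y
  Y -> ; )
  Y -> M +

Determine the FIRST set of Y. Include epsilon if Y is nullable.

Y -> ; ) contributes {;}.
From Y -> M +: M nullable, take FIRST(M) ∪ {+} = { + }.
Union: FIRST(Y) = { +, ; }.

{ +, ; }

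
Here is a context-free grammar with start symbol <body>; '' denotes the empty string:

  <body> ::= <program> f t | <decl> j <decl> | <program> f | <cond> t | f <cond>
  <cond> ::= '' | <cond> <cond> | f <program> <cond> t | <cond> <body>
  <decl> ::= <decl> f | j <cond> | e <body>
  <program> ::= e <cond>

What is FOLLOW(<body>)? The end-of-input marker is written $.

<body> is the start symbol, so $ ∈ FOLLOW(<body>).
In <cond> ::= <cond> <body>: <body> is at the end, add FOLLOW(<cond>) = { $, e, f, j, t }.
In <decl> ::= e <body>: <body> is at the end, add FOLLOW(<decl>) = { $, e, f, j, t }.
Union: FOLLOW(<body>) = { $, e, f, j, t }.

{ $, e, f, j, t }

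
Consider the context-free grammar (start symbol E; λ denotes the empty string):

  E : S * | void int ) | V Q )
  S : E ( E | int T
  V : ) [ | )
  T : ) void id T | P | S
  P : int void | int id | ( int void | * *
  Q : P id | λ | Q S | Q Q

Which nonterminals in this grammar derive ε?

{ Q }

Directly nullable (have an λ-production): Q.
No other nonterminal has a production whose RHS symbols are all nullable.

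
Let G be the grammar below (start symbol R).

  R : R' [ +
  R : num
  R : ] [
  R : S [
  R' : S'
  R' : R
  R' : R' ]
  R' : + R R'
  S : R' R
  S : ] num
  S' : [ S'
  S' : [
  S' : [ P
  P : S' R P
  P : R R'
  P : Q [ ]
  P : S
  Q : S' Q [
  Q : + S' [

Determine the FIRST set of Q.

{ +, [ }

From Q : S' Q [: add FIRST(S') = { [ }.
Q : + S' [ contributes {+}.
Union: FIRST(Q) = { +, [ }.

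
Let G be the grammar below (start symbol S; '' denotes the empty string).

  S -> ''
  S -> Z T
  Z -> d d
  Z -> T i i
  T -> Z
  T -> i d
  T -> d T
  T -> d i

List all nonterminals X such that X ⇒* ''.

Directly nullable (have an ''-production): S.
No other nonterminal has a production whose RHS symbols are all nullable.

{ S }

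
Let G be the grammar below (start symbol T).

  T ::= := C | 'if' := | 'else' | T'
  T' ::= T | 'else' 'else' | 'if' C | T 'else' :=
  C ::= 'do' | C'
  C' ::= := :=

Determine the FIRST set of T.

{ 'else', 'if', := }

T ::= := C contributes {:=}.
T ::= 'if' := contributes {'if'}.
T ::= 'else' contributes {'else'}.
From T ::= T': add FIRST(T') = { 'else', 'if', := }.
Union: FIRST(T) = { 'else', 'if', := }.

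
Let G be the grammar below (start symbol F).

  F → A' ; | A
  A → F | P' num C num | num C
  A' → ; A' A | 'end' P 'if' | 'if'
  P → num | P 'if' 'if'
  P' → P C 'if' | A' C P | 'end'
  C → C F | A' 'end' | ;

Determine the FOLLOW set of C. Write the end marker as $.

{ $, 'end', 'if', ;, num }

In A → P' num C num: add FIRST(num) = { num }.
In A → num C: C is at the end, add FOLLOW(A) = { $, 'end', 'if', ;, num }.
In P' → P C 'if': add FIRST('if') = { 'if' }.
In P' → A' C P: add FIRST(P) = { num }.
In C → C F: add FIRST(F) = { 'end', 'if', ;, num }.
Union: FOLLOW(C) = { $, 'end', 'if', ;, num }.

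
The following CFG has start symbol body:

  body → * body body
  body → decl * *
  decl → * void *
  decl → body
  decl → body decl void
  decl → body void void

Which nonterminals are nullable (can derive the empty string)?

{ } (none)

No nonterminal has an empty production or an RHS whose symbols are all nullable.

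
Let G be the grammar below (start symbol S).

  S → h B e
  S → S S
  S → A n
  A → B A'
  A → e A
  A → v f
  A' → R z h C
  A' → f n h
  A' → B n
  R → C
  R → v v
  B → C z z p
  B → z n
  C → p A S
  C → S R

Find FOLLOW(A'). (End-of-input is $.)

{ e, h, n, p, v, z }

In A → B A': A' is at the end, add FOLLOW(A) = { e, h, n, p, v, z }.
Union: FOLLOW(A') = { e, h, n, p, v, z }.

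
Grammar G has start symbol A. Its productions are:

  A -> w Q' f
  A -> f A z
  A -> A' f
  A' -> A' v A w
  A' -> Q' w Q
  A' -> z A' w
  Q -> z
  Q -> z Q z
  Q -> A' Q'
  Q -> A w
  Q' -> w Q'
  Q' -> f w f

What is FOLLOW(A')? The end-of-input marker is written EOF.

{ f, v, w }

In A -> A' f: add FIRST(f) = { f }.
In A' -> A' v A w: add FIRST(v A w) = { v }.
In A' -> z A' w: add FIRST(w) = { w }.
In Q -> A' Q': add FIRST(Q') = { f, w }.
Union: FOLLOW(A') = { f, v, w }.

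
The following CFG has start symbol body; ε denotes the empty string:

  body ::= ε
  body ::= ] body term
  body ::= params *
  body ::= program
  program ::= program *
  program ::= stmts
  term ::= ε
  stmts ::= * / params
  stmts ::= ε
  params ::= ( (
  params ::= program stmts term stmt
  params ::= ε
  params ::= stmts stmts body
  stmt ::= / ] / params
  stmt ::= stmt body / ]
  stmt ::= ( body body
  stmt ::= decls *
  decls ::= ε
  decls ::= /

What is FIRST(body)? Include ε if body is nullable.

{ (, *, /, ], ε }

body ::= ε contributes ε.
body ::= ] body term contributes {]}.
From body ::= params *: params nullable, take FIRST(params) ∪ {*} = { (, *, /, ] }.
From body ::= program: add FIRST(program) = { *, ε } (including ε since program is nullable).
Union: FIRST(body) = { (, *, /, ], ε }.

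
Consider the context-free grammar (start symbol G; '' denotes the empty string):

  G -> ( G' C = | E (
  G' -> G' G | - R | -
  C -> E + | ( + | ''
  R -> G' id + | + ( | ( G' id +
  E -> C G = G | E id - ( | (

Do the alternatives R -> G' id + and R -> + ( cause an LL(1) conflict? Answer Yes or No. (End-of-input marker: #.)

No

FIRST(G' id +) = { - } and FIRST(+ () = { + }.
The FIRST sets are disjoint and neither alternative is nullable — no conflict.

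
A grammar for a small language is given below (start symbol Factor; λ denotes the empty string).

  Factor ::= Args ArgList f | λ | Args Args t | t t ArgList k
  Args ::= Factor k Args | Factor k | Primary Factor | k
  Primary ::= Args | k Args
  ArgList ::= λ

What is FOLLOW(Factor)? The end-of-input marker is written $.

{ $, f, k, t }

Factor is the start symbol, so $ ∈ FOLLOW(Factor).
In Args ::= Factor k Args: add FIRST(k Args) = { k }.
In Args ::= Factor k: add FIRST(k) = { k }.
In Args ::= Primary Factor: Factor is at the end, add FOLLOW(Args) = { f, k, t }.
Union: FOLLOW(Factor) = { $, f, k, t }.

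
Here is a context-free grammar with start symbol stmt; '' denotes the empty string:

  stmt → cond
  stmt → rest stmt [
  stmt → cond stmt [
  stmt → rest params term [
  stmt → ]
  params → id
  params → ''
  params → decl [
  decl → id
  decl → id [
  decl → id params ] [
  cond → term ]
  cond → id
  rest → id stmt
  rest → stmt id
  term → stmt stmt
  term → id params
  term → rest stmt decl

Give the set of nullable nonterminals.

Directly nullable (have an ''-production): params.
No other nonterminal has a production whose RHS symbols are all nullable.

{ params }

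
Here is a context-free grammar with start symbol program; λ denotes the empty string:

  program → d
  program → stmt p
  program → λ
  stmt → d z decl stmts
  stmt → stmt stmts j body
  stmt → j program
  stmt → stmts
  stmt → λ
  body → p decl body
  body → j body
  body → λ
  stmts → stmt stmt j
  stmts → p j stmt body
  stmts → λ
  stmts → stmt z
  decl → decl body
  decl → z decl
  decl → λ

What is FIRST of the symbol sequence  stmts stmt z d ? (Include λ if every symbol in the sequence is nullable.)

Add FIRST(stmts)\{λ} = { d, j, p, z }; stmts is nullable, continue.
Add FIRST(stmt)\{λ} = { d, j, p, z }; stmt is nullable, continue.
z is a terminal; add {z} and stop.

{ d, j, p, z }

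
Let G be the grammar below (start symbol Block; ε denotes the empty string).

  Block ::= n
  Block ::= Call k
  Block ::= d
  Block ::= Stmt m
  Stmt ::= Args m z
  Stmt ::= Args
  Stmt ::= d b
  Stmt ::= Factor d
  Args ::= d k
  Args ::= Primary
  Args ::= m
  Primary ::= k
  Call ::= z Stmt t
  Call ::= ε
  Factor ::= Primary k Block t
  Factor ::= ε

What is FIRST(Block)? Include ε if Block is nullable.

{ d, k, m, n, z }

Block ::= n contributes {n}.
From Block ::= Call k: Call nullable, take FIRST(Call) ∪ {k} = { k, z }.
Block ::= d contributes {d}.
From Block ::= Stmt m: add FIRST(Stmt) = { d, k, m }.
Union: FIRST(Block) = { d, k, m, n, z }.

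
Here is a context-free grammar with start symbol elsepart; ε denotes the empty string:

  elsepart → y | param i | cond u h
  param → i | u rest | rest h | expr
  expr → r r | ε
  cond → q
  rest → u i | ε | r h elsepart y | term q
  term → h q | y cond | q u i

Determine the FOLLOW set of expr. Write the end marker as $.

{ i }

In param → expr: expr is at the end, add FOLLOW(param) = { i }.
Union: FOLLOW(expr) = { i }.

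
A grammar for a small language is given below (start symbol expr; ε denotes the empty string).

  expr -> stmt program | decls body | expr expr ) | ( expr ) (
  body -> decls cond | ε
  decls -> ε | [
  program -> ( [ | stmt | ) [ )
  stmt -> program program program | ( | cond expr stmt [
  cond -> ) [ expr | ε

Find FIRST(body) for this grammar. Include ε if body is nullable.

From body -> decls cond: decls, cond nullable, take FIRST(decls) ∪ FIRST(cond) = { ), [ }; also ε since the whole RHS is nullable.
body -> ε contributes ε.
Union: FIRST(body) = { ), [, ε }.

{ ), [, ε }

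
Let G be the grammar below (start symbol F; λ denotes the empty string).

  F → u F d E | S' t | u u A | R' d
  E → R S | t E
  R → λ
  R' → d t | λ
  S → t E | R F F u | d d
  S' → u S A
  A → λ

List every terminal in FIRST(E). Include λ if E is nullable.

From E → R S: R nullable, take FIRST(R) ∪ FIRST(S) = { d, t, u }.
E → t E contributes {t}.
Union: FIRST(E) = { d, t, u }.

{ d, t, u }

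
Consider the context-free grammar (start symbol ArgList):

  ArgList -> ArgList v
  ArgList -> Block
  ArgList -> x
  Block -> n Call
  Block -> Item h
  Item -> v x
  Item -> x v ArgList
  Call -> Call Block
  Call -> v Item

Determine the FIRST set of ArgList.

{ n, v, x }

From ArgList -> ArgList v: add FIRST(ArgList) = { n, v, x }.
From ArgList -> Block: add FIRST(Block) = { n, v, x }.
ArgList -> x contributes {x}.
Union: FIRST(ArgList) = { n, v, x }.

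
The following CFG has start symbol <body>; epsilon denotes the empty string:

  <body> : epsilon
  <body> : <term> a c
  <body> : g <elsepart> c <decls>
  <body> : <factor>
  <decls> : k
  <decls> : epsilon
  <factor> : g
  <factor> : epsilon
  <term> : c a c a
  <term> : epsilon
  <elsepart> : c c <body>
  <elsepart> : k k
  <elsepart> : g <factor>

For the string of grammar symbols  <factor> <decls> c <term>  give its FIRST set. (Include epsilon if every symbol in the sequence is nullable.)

Add FIRST(<factor>)\{epsilon} = { g }; <factor> is nullable, continue.
Add FIRST(<decls>)\{epsilon} = { k }; <decls> is nullable, continue.
c is a terminal; add {c} and stop.

{ c, g, k }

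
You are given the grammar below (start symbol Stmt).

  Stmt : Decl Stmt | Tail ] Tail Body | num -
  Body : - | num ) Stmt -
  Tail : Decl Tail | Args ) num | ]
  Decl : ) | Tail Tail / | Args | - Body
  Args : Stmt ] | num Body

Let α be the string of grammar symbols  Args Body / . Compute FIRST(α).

Add FIRST(Args) = { ), -, ], num }; Args is not nullable, stop.

{ ), -, ], num }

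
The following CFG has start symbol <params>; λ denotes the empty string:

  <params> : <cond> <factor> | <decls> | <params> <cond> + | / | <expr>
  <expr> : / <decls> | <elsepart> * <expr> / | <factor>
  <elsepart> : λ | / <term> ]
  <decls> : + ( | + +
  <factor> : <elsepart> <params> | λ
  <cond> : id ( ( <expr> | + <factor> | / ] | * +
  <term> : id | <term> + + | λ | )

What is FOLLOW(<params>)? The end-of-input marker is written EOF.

{ EOF, *, +, /, id }

<params> is the start symbol, so EOF ∈ FOLLOW(<params>).
In <params> : <params> <cond> +: add FIRST(<cond> +) = { *, +, /, id }.
In <factor> : <elsepart> <params>: <params> is at the end, add FOLLOW(<factor>) = { EOF, *, +, /, id }.
Union: FOLLOW(<params>) = { EOF, *, +, /, id }.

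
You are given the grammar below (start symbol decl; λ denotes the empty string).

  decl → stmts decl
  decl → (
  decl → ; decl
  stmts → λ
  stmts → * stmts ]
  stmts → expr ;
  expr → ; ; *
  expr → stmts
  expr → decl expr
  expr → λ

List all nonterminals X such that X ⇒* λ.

Directly nullable (have an λ-production): stmts, expr.
No other nonterminal has a production whose RHS symbols are all nullable.

{ expr, stmts }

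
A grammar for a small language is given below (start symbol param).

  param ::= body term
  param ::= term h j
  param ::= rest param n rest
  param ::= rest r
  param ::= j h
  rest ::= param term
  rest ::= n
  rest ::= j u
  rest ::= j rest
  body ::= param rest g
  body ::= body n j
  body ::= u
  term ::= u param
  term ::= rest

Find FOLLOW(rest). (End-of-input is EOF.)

{ EOF, g, h, j, n, r, u }

In param ::= rest param n rest: add FIRST(param n rest) = { j, n, u }.
In param ::= rest param n rest: rest is at the end, add FOLLOW(param) = { EOF, g, h, j, n, r, u }.
In param ::= rest r: add FIRST(r) = { r }.
In rest ::= j rest: rest is at the end, add FOLLOW(rest) = { EOF, g, h, j, n, r, u }.
In body ::= param rest g: add FIRST(g) = { g }.
In term ::= rest: rest is at the end, add FOLLOW(term) = { EOF, g, h, j, n, r, u }.
Union: FOLLOW(rest) = { EOF, g, h, j, n, r, u }.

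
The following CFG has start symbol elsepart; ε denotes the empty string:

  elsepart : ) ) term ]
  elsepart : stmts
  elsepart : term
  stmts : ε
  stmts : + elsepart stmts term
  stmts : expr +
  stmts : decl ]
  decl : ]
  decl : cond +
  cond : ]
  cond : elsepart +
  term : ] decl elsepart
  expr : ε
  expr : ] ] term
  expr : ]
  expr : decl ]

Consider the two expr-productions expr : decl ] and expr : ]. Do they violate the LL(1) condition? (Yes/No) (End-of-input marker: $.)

Yes

FIRST(decl ]) = { ), +, ] } and FIRST(]) = { ] }.
Both contain ], so the two alternatives are not disjoint — LL(1) conflict.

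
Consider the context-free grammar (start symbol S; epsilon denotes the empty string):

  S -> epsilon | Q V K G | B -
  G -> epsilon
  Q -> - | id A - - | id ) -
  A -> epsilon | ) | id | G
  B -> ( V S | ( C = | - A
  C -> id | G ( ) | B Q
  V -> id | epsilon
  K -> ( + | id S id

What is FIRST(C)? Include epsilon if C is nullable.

{ (, -, id }

C -> id contributes {id}.
From C -> G ( ): G nullable, take FIRST(G) ∪ {(} = { ( }.
From C -> B Q: add FIRST(B) = { (, - }.
Union: FIRST(C) = { (, -, id }.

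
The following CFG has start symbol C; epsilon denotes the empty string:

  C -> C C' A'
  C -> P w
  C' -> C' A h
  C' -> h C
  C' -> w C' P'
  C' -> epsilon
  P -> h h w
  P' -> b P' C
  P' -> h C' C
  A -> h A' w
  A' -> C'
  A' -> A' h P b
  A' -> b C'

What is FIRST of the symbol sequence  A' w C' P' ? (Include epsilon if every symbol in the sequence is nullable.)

{ b, h, w }

Add FIRST(A')\{epsilon} = { b, h, w }; A' is nullable, continue.
w is a terminal; add {w} and stop.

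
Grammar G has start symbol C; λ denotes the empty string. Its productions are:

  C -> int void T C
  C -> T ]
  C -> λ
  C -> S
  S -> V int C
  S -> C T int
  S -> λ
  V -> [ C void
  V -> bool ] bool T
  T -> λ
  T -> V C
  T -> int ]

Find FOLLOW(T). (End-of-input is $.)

In C -> int void T C: add FIRST(C)\{λ} = { [, ], bool, int }.
  Since C is nullable, also add FOLLOW(C) = { $, [, ], bool, int, void }.
In C -> T ]: add FIRST(]) = { ] }.
In S -> C T int: add FIRST(int) = { int }.
In V -> bool ] bool T: T is at the end, add FOLLOW(V) = { $, [, ], bool, int, void }.
Union: FOLLOW(T) = { $, [, ], bool, int, void }.

{ $, [, ], bool, int, void }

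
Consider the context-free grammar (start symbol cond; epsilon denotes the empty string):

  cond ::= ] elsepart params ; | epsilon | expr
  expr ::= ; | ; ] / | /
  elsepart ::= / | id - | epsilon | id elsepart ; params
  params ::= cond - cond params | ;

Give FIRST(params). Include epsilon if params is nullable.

From params ::= cond - cond params: cond nullable, take FIRST(cond) ∪ {-} = { -, /, ;, ] }.
params ::= ; contributes {;}.
Union: FIRST(params) = { -, /, ;, ] }.

{ -, /, ;, ] }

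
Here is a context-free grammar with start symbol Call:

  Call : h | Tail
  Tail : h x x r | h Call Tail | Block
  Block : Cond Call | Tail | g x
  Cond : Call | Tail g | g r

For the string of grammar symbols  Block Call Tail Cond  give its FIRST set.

{ g, h }

Add FIRST(Block) = { g, h }; Block is not nullable, stop.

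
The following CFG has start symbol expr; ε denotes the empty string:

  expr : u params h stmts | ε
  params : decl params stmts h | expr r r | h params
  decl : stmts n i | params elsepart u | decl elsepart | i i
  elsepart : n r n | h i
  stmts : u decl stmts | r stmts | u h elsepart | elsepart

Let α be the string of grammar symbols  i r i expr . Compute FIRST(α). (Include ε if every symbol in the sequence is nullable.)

i is a terminal; add {i} and stop.

{ i }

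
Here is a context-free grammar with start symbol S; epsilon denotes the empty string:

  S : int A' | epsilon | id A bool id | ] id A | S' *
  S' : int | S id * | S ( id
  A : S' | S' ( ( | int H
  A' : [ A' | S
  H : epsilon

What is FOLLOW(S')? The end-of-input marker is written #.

In S : S' *: add FIRST(*) = { * }.
In A : S': S' is at the end, add FOLLOW(A) = { #, (, bool, id }.
In A : S' ( (: add FIRST(( () = { ( }.
Union: FOLLOW(S') = { #, (, *, bool, id }.

{ #, (, *, bool, id }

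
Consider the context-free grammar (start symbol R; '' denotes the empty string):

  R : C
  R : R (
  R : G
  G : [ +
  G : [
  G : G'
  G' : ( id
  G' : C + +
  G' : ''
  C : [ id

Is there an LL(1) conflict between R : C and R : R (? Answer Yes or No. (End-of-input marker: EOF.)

FIRST(C) = { [ } and FIRST(R () = { (, [ }.
Both contain [, so the two alternatives are not disjoint — LL(1) conflict.

Yes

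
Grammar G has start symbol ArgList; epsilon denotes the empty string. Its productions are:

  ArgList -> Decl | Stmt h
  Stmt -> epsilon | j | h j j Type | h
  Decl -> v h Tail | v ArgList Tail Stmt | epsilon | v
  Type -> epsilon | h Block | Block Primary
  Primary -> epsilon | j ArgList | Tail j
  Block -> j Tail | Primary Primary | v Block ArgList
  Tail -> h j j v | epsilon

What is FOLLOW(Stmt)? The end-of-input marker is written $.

In ArgList -> Stmt h: add FIRST(h) = { h }.
In Decl -> v ArgList Tail Stmt: Stmt is at the end, add FOLLOW(Decl) = { $, h, j, v }.
Union: FOLLOW(Stmt) = { $, h, j, v }.

{ $, h, j, v }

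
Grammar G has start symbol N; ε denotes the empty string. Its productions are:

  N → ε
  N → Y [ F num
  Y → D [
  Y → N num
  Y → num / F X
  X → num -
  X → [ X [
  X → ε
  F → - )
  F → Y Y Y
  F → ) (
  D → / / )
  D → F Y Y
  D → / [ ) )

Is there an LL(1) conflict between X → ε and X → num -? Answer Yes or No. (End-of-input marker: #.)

Yes

FIRST(ε) = { ε } and FIRST(num -) = { num }.
The first alternative is nullable and FOLLOW(X) = { ), -, /, [, num } shares num with FIRST of the second — conflict.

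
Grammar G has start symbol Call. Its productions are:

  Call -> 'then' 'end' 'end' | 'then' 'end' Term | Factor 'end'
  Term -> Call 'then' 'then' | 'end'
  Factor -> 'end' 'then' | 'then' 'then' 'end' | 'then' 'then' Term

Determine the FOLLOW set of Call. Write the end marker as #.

Call is the start symbol, so # ∈ FOLLOW(Call).
In Term -> Call 'then' 'then': add FIRST('then' 'then') = { 'then' }.
Union: FOLLOW(Call) = { #, 'then' }.

{ #, 'then' }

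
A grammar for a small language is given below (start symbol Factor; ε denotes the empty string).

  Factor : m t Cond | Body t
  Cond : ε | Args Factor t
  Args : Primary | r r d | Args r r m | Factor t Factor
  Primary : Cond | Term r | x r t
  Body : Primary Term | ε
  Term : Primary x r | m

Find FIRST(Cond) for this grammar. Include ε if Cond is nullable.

Cond : ε contributes ε.
From Cond : Args Factor t: Args nullable, take FIRST(Args) ∪ FIRST(Factor) = { m, r, t, x }.
Union: FIRST(Cond) = { m, r, t, x, ε }.

{ m, r, t, x, ε }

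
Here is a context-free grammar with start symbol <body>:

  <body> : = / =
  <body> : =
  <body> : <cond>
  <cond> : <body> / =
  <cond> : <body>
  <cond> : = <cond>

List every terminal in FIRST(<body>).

{ = }

<body> : = / = contributes {=}.
<body> : = contributes {=}.
From <body> : <cond>: add FIRST(<cond>) = { = }.
Union: FIRST(<body>) = { = }.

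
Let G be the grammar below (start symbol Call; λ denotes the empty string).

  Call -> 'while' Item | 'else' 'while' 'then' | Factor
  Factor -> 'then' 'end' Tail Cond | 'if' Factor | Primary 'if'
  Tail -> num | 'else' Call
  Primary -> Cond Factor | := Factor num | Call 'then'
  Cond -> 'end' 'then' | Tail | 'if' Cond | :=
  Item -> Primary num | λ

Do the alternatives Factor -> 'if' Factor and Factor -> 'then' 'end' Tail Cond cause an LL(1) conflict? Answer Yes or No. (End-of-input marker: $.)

No

FIRST('if' Factor) = { 'if' } and FIRST('then' 'end' Tail Cond) = { 'then' }.
The FIRST sets are disjoint and neither alternative is nullable — no conflict.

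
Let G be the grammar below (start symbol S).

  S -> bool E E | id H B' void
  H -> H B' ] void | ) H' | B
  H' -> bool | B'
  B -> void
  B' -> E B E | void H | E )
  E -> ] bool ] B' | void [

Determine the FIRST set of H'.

{ ], bool, void }

H' -> bool contributes {bool}.
From H' -> B': add FIRST(B') = { ], void }.
Union: FIRST(H') = { ], bool, void }.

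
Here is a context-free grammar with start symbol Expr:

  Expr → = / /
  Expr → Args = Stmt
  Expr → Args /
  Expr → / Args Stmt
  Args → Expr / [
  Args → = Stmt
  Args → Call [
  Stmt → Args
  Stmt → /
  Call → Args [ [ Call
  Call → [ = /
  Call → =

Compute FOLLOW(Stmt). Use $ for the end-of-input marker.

{ $, /, =, [ }

In Expr → Args = Stmt: Stmt is at the end, add FOLLOW(Expr) = { $, / }.
In Expr → / Args Stmt: Stmt is at the end, add FOLLOW(Expr) = { $, / }.
In Args → = Stmt: Stmt is at the end, add FOLLOW(Args) = { $, /, =, [ }.
Union: FOLLOW(Stmt) = { $, /, =, [ }.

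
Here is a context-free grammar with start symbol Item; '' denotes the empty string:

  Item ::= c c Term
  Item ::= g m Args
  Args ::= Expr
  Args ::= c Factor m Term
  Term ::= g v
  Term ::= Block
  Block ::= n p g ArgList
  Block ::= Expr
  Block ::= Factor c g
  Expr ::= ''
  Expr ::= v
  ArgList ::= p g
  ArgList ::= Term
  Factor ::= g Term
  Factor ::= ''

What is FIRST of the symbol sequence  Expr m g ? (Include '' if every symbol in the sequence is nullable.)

{ m, v }

Add FIRST(Expr)\{''} = { v }; Expr is nullable, continue.
m is a terminal; add {m} and stop.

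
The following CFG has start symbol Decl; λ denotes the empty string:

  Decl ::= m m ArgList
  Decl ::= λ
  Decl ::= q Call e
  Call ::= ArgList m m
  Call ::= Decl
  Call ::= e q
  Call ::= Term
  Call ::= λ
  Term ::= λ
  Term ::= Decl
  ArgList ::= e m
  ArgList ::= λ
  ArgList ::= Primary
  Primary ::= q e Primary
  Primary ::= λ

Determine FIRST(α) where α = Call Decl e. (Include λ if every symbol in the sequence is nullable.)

Add FIRST(Call)\{λ} = { e, m, q }; Call is nullable, continue.
Add FIRST(Decl)\{λ} = { m, q }; Decl is nullable, continue.
e is a terminal; add {e} and stop.

{ e, m, q }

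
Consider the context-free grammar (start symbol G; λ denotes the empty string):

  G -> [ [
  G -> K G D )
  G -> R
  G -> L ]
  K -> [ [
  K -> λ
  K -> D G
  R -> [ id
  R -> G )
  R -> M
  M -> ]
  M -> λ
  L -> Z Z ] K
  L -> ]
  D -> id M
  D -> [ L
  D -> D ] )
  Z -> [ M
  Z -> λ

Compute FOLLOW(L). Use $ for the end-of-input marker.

In G -> L ]: add FIRST(]) = { ] }.
In D -> [ L: L is at the end, add FOLLOW(D) = { ), [, ], id }.
Union: FOLLOW(L) = { ), [, ], id }.

{ ), [, ], id }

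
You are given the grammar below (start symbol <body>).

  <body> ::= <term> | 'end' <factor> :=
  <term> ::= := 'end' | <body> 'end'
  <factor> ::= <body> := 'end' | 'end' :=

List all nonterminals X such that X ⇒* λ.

No nonterminal has an empty production or an RHS whose symbols are all nullable.

{ } (none)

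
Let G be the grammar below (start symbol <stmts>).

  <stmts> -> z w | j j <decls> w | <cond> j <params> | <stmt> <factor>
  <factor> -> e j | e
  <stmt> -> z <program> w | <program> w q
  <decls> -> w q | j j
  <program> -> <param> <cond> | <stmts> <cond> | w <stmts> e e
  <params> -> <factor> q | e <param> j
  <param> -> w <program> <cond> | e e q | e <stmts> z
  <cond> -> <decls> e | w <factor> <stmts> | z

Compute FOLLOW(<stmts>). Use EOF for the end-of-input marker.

{ EOF, e, j, w, z }

<stmts> is the start symbol, so EOF ∈ FOLLOW(<stmts>).
In <program> -> <stmts> <cond>: add FIRST(<cond>) = { j, w, z }.
In <program> -> w <stmts> e e: add FIRST(e e) = { e }.
In <param> -> e <stmts> z: add FIRST(z) = { z }.
In <cond> -> w <factor> <stmts>: <stmts> is at the end, add FOLLOW(<cond>) = { j, w, z }.
Union: FOLLOW(<stmts>) = { EOF, e, j, w, z }.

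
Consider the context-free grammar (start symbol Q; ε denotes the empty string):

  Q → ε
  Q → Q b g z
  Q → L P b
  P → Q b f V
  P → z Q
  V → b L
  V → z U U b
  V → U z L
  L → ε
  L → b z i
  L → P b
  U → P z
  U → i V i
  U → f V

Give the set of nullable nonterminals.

{ L, Q }

Directly nullable (have an ε-production): Q, L.
No other nonterminal has a production whose RHS symbols are all nullable.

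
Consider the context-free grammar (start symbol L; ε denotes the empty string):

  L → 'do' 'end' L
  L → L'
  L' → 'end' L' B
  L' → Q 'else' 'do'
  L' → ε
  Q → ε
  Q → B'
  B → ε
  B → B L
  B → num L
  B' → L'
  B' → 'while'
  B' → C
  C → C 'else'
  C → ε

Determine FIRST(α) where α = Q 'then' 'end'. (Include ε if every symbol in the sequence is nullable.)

{ 'else', 'end', 'then', 'while' }

Add FIRST(Q)\{ε} = { 'else', 'end', 'while' }; Q is nullable, continue.
'then' is a terminal; add {'then'} and stop.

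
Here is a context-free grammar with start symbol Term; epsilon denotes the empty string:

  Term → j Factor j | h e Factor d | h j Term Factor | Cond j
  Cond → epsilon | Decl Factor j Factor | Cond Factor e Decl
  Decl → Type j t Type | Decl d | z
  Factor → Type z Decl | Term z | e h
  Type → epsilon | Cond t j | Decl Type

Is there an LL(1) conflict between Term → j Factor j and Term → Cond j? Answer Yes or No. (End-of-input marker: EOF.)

FIRST(j Factor j) = { j } and FIRST(Cond j) = { e, h, j, t, z }.
Both contain j, so the two alternatives are not disjoint — LL(1) conflict.

Yes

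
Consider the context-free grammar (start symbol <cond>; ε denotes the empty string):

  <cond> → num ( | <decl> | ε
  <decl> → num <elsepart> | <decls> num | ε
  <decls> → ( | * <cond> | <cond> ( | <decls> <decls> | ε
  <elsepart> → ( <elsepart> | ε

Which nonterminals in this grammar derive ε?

{ <cond>, <decl>, <decls>, <elsepart> }

Directly nullable (have an ε-production): <cond>, <decl>, <decls>, <elsepart>.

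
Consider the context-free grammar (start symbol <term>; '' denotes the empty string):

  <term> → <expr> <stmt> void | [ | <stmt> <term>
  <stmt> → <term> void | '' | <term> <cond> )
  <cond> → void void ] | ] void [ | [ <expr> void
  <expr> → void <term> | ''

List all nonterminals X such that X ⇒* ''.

Directly nullable (have an ''-production): <stmt>, <expr>.
No other nonterminal has a production whose RHS symbols are all nullable.

{ <expr>, <stmt> }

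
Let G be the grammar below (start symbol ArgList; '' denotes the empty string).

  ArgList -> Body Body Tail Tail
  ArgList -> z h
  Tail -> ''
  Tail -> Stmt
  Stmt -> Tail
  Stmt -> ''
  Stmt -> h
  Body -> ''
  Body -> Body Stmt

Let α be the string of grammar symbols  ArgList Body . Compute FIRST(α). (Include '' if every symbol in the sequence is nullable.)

{ h, z, '' }

Add FIRST(ArgList)\{''} = { h, z }; ArgList is nullable, continue.
Add FIRST(Body)\{''} = { h }; Body is nullable, continue.
Every symbol is nullable, so include ''.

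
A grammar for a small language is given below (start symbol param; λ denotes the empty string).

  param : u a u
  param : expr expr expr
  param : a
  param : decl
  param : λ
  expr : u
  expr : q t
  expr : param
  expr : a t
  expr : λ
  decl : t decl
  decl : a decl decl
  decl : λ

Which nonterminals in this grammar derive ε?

{ decl, expr, param }

Directly nullable (have an λ-production): param, expr, decl.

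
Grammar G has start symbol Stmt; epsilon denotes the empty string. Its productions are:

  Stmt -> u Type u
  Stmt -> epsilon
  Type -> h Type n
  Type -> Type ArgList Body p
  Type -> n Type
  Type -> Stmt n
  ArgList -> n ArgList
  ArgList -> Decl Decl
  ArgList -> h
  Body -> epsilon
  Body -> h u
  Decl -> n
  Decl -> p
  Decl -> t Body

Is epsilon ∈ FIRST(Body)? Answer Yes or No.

Yes

Body has an epsilon-production, so Body ⇒ epsilon.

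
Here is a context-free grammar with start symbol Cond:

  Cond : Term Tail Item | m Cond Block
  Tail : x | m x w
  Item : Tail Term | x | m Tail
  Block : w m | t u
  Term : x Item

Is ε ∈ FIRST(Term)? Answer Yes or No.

No nonterminal in this grammar is nullable.
No production of Term has an RHS whose symbols are all nullable, so Term is not nullable.

No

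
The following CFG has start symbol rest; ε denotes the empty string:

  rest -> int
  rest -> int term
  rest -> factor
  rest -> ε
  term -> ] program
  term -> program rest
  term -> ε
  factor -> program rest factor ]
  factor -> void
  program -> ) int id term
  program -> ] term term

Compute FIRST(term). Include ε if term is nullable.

term -> ] program contributes {]}.
From term -> program rest: add FIRST(program) = { ), ] }.
term -> ε contributes ε.
Union: FIRST(term) = { ), ], ε }.

{ ), ], ε }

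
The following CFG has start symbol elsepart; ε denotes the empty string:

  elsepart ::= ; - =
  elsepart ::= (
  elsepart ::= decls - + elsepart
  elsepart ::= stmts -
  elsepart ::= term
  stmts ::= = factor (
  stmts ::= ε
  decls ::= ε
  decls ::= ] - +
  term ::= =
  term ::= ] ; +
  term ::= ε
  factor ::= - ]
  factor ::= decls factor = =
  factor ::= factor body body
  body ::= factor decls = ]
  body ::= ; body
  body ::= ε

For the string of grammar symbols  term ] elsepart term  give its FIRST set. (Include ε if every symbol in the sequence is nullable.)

{ =, ] }

Add FIRST(term)\{ε} = { =, ] }; term is nullable, continue.
] is a terminal; add {]} and stop.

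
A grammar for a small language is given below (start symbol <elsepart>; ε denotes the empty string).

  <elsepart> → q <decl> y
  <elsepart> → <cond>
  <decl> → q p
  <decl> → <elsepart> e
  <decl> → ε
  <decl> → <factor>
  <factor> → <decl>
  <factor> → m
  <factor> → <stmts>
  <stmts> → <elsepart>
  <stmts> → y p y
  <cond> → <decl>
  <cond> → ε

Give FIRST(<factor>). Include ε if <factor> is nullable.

{ e, m, q, y, ε }

From <factor> → <decl>: add FIRST(<decl>) = { e, m, q, y, ε } (including ε since <decl> is nullable).
<factor> → m contributes {m}.
From <factor> → <stmts>: add FIRST(<stmts>) = { e, m, q, y, ε } (including ε since <stmts> is nullable).
Union: FIRST(<factor>) = { e, m, q, y, ε }.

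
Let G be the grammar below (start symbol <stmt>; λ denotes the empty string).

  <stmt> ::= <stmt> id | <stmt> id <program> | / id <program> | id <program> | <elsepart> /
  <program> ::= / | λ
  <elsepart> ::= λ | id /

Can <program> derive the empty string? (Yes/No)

Yes

<program> has an λ-production, so <program> ⇒ λ.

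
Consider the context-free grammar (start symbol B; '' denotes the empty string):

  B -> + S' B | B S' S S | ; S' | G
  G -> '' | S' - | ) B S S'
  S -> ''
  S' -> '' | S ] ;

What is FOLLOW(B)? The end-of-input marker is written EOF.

B is the start symbol, so EOF ∈ FOLLOW(B).
In B -> + S' B: B is at the end, add FOLLOW(B) = { EOF, ] }.
In B -> B S' S S: add FIRST(S' S S)\{''} = { ] }.
  Since S' S S is nullable, also add FOLLOW(B) = { EOF, ] }.
In G -> ) B S S': add FIRST(S S')\{''} = { ] }.
  Since S S' is nullable, also add FOLLOW(G) = { EOF, ] }.
Union: FOLLOW(B) = { EOF, ] }.

{ EOF, ] }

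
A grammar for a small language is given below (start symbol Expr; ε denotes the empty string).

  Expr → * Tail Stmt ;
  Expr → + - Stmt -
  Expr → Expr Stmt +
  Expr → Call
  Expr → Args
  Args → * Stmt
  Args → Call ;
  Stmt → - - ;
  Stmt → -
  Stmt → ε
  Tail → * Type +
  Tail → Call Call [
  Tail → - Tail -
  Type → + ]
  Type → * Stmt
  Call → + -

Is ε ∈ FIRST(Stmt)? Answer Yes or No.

Stmt has an ε-production, so Stmt ⇒ ε.

Yes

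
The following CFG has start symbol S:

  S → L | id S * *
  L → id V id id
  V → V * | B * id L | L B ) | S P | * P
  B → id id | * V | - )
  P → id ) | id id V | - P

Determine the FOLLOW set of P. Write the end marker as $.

{ ), *, id }

In V → S P: P is at the end, add FOLLOW(V) = { ), *, id }.
In V → * P: P is at the end, add FOLLOW(V) = { ), *, id }.
In P → - P: P is at the end, add FOLLOW(P) = { ), *, id }.
Union: FOLLOW(P) = { ), *, id }.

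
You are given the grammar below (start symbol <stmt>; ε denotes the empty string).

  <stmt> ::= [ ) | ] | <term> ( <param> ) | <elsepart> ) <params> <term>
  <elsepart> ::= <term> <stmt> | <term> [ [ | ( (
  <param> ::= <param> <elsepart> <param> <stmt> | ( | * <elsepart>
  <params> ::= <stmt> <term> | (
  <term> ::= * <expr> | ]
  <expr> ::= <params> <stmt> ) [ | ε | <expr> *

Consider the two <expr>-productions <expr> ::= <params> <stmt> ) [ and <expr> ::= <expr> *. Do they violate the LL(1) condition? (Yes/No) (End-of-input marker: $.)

Yes

FIRST(<params> <stmt> ) [) = { (, *, [, ] } and FIRST(<expr> *) = { (, *, [, ] }.
Both contain (, so the two alternatives are not disjoint — LL(1) conflict.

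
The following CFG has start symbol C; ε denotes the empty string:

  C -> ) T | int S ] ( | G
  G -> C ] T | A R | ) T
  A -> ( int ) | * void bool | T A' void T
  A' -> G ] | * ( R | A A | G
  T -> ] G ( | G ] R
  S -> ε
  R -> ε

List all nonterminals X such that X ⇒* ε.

{ R, S }

Directly nullable (have an ε-production): S, R.
No other nonterminal has a production whose RHS symbols are all nullable.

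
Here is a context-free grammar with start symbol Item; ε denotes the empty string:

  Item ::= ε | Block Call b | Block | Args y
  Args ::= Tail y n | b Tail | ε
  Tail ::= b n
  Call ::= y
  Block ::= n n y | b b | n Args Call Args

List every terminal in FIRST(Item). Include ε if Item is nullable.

Item ::= ε contributes ε.
From Item ::= Block Call b: add FIRST(Block) = { b, n }.
From Item ::= Block: add FIRST(Block) = { b, n }.
From Item ::= Args y: Args nullable, take FIRST(Args) ∪ {y} = { b, y }.
Union: FIRST(Item) = { b, n, y, ε }.

{ b, n, y, ε }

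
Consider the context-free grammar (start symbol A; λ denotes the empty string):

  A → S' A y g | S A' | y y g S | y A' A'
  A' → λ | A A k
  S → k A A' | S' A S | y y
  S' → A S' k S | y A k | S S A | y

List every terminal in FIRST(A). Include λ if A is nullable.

{ k, y }

From A → S' A y g: add FIRST(S') = { k, y }.
From A → S A': add FIRST(S) = { k, y }.
A → y y g S contributes {y}.
A → y A' A' contributes {y}.
Union: FIRST(A) = { k, y }.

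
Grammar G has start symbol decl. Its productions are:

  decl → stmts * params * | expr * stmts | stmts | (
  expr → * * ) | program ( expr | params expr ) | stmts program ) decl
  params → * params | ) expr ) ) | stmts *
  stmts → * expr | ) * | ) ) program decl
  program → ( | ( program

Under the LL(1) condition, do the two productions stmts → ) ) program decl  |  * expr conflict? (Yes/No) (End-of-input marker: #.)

FIRST() ) program decl) = { ) } and FIRST(* expr) = { * }.
The FIRST sets are disjoint and neither alternative is nullable — no conflict.

No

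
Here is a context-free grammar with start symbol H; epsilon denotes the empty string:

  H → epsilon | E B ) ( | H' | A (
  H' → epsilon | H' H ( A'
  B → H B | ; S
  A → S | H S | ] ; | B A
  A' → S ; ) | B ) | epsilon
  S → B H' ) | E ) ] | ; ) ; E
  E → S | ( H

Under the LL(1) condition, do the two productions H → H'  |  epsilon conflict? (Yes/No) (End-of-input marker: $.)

FIRST(H') = { (, ;, ], epsilon } and FIRST(epsilon) = { epsilon }.
Both alternatives are nullable, violating the LL(1) condition.

Yes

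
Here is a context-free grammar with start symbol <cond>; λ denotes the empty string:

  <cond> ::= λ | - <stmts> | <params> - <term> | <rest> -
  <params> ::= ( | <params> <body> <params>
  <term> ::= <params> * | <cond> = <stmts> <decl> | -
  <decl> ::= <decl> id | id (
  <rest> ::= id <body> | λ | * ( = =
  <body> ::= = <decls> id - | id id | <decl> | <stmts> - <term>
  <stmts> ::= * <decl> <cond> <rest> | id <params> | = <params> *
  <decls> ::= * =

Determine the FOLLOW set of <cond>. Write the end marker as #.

{ #, *, -, =, id }

<cond> is the start symbol, so # ∈ FOLLOW(<cond>).
In <term> ::= <cond> = <stmts> <decl>: add FIRST(= <stmts> <decl>) = { = }.
In <stmts> ::= * <decl> <cond> <rest>: add FIRST(<rest>)\{λ} = { *, id }.
  Since <rest> is nullable, also add FOLLOW(<stmts>) = { #, *, -, =, id }.
Union: FOLLOW(<cond>) = { #, *, -, =, id }.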